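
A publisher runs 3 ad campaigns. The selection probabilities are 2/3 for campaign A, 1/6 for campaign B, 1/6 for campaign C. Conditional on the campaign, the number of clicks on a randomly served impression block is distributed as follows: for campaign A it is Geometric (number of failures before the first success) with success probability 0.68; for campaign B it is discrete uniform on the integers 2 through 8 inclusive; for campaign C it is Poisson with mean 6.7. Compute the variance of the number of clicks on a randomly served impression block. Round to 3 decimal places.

8.916

Per component, A: μ=0.470588, E[X²]=0.913495; B: μ=5, E[X²]=29; C: μ=6.7, E[X²]=51.59.
E[X] = 0.666667·0.470588 + 0.166667·5 + 0.166667·6.7 = 2.26373.
E[X²] = 0.666667·0.913495 + 0.166667·29 + 0.166667·51.59 = 14.0407.
Var(X) = E[X²] − (E[X])² = 14.0407 − 5.12445 = 8.91621.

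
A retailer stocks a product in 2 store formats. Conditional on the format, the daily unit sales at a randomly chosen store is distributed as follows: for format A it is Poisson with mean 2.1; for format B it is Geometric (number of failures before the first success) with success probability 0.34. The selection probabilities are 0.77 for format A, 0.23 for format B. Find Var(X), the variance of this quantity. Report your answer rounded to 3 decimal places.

Per component, A: μ=2.1, E[X²]=6.51; B: μ=1.94118, E[X²]=9.47751.
E[X] = 0.77·2.1 + 0.23·1.94118 = 2.06347.
E[X²] = 0.77·6.51 + 0.23·9.47751 = 7.19253.
Var(X) = E[X²] − (E[X])² = 7.19253 − 4.25791 = 2.93462.

2.935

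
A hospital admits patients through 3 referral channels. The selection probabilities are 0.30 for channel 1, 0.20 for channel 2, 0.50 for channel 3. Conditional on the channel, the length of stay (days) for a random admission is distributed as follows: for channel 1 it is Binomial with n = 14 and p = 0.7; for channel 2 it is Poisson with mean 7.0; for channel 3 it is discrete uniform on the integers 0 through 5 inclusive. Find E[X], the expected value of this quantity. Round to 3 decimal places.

5.590

Component means — 1: 9.8; 2: 7; 3: 2.5.
E[X] = 0.3·9.8 + 0.2·7 + 0.5·2.5 = 5.59.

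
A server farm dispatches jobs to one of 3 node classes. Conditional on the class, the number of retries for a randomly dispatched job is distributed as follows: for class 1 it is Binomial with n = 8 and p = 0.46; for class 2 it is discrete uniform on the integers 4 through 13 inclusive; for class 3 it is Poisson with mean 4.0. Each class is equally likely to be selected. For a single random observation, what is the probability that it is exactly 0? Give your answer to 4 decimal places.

0.0085

Conditional on each class, P(X = 0): 1: 0.0072302; 2: 0; 3: 0.0183156.
By total probability, P(X = 0) = 0.333333·0.0072302 + 0.333333·0 + 0.333333·0.0183156 = 0.00851528.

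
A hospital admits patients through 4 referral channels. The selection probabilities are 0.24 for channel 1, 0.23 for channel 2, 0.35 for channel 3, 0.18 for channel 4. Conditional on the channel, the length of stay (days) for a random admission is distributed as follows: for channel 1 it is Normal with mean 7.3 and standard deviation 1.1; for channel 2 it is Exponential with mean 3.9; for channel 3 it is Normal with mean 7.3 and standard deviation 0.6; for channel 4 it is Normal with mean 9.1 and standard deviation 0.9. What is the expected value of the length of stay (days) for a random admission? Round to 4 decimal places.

6.8420

Component means — 1: 7.3; 2: 3.9; 3: 7.3; 4: 9.1.
E[X] = 0.24·7.3 + 0.23·3.9 + 0.35·7.3 + 0.18·9.1 = 6.842.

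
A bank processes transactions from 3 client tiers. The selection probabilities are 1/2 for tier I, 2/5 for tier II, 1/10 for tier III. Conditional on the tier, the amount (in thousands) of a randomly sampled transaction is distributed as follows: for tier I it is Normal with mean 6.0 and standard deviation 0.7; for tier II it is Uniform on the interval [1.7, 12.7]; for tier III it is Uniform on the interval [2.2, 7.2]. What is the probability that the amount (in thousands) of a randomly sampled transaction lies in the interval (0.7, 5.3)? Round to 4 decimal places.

Conditional on each tier, P(0.7 < X < 5.3): I: 0.158655; II: 0.327273; III: 0.62.
By total probability, P(0.7 < X < 5.3) = 0.5·0.158655 + 0.4·0.327273 + 0.1·0.62 = 0.272237.

0.2722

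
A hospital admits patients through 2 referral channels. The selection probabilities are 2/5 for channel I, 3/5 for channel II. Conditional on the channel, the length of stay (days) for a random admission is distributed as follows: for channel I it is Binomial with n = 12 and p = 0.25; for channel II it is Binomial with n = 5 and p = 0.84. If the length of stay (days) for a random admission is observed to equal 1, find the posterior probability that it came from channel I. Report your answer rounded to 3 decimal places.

Likelihoods P(X=1 | ·): I: 0.126705; II: 0.00275251.
Posterior ∝ prior × likelihood. Numerator for I: 0.4·0.126705 = 0.0506822.
Normalizing constant: 0.4·0.126705 + 0.6·0.00275251 = 0.0523337.
P(I | observation) = 0.0506822 / 0.0523337 = 0.968443.

0.968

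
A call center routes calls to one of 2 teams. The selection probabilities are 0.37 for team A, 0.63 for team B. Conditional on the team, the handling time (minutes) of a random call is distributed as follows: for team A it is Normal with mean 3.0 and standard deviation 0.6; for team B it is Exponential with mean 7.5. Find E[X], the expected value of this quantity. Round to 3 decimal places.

Component means — A: 3; B: 7.5.
E[X] = 0.37·3 + 0.63·7.5 = 5.835.

5.835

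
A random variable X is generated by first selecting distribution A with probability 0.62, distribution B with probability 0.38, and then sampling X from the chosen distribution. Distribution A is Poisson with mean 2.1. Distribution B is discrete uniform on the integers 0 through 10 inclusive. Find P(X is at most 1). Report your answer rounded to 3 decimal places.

0.304

Conditional on each component, P(X ≤ 1): A: 0.379615; B: 0.181818.
By total probability, P(X ≤ 1) = 0.62·0.379615 + 0.38·0.181818 = 0.304452.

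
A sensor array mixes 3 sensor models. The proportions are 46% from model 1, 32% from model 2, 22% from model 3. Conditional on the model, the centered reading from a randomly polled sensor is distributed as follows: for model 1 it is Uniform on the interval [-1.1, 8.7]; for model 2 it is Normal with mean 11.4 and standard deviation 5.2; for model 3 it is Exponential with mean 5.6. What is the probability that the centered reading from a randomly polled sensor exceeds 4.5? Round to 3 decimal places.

0.586

Conditional on each model, P(X > 4.5): 1: 0.428571; 2: 0.907733; 3: 0.447727.
By total probability, P(X > 4.5) = 0.46·0.428571 + 0.32·0.907733 + 0.22·0.447727 = 0.586117.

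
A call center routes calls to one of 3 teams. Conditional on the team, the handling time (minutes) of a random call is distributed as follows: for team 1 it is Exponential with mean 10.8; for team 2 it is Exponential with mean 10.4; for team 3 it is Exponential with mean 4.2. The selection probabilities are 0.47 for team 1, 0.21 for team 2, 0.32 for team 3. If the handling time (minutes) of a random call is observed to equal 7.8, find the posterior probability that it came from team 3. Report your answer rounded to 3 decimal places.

Likelihoods f(7.8 | ·): 1: 0.0449696; 2: 0.0454199; 3: 0.037171.
Posterior ∝ prior × likelihood. Numerator for 3: 0.32·0.037171 = 0.0118947.
Normalizing constant: 0.47·0.0449696 + 0.21·0.0454199 + 0.32·0.037171 = 0.0425686.
P(3 | observation) = 0.0118947 / 0.0425686 = 0.279424.

0.279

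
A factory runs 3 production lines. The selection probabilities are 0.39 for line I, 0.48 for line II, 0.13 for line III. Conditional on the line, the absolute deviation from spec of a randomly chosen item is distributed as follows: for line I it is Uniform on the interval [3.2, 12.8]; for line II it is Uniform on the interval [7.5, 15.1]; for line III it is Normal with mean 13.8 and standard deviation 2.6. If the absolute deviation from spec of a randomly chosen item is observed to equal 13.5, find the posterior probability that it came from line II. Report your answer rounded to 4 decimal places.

Likelihoods f(13.5 | ·): I: 0; II: 0.131579; III: 0.152421.
Posterior ∝ prior × likelihood. Numerator for II: 0.48·0.131579 = 0.0631579.
Normalizing constant: 0.39·0 + 0.48·0.131579 + 0.13·0.152421 = 0.0829727.
P(II | observation) = 0.0631579 / 0.0829727 = 0.761189.

0.7612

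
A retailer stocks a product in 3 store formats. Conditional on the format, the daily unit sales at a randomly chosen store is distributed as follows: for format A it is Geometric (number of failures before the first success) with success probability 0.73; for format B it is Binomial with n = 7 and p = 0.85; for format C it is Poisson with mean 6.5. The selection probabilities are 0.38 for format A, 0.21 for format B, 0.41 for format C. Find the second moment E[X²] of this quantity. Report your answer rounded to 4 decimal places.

27.8540

For each component E[X²] = Var + (mean)², giving A: 0.64346; B: 36.295; C: 48.75.
Overall E[X²] = 0.38·0.64346 + 0.21·36.295 + 0.41·48.75 = 27.854.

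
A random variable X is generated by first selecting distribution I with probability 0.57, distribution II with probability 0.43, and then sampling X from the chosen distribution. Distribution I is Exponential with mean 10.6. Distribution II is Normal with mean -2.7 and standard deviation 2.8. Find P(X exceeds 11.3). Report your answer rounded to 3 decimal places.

0.196

Conditional on each component, P(X > 11.3): I: 0.34437; II: 2.86652e-07.
By total probability, P(X > 11.3) = 0.57·0.34437 + 0.43·2.86652e-07 = 0.196291.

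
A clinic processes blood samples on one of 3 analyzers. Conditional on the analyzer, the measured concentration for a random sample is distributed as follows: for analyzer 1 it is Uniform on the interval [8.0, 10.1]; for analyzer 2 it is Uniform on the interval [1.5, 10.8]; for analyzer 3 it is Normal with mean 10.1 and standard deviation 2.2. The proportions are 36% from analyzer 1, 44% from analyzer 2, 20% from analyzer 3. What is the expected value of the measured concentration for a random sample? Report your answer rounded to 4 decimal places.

Component means — 1: 9.05; 2: 6.15; 3: 10.1.
E[X] = 0.36·9.05 + 0.44·6.15 + 0.2·10.1 = 7.984.

7.9840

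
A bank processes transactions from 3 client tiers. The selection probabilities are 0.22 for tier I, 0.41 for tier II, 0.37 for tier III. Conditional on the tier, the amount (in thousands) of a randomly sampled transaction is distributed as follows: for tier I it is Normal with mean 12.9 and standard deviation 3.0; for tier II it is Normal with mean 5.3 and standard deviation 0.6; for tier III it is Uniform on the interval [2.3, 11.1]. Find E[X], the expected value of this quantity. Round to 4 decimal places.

Component means — I: 12.9; II: 5.3; III: 6.7.
E[X] = 0.22·12.9 + 0.41·5.3 + 0.37·6.7 = 7.49.

7.4900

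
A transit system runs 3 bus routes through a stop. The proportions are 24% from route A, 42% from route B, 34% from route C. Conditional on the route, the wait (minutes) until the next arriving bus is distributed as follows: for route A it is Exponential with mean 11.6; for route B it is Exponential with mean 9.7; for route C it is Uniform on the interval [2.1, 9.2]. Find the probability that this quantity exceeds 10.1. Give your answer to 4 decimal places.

Conditional on each route, P(X > 10.1): A: 0.418663; B: 0.353018; C: 0.
By total probability, P(X > 10.1) = 0.24·0.418663 + 0.42·0.353018 + 0.34·0 = 0.248746.

0.2487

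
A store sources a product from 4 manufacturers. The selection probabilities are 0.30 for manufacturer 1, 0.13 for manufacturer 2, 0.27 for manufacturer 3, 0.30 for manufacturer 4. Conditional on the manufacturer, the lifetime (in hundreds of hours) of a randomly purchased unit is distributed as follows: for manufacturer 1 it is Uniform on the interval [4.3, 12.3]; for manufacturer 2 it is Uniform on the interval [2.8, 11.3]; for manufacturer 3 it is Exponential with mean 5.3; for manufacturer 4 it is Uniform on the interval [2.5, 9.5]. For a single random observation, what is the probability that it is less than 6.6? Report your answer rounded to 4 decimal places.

Conditional on each manufacturer, P(X < 6.6): 1: 0.2875; 2: 0.447059; 3: 0.712141; 4: 0.585714.
By total probability, P(X < 6.6) = 0.3·0.2875 + 0.13·0.447059 + 0.27·0.712141 + 0.3·0.585714 = 0.51236.

0.5124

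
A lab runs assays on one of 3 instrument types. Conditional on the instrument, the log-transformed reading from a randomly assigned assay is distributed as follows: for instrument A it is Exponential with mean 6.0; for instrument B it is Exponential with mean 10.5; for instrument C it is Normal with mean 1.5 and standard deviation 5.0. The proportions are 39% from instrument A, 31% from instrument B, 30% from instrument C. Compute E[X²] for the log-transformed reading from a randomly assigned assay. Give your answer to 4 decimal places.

For each component E[X²] = Var + (mean)², giving A: 72; B: 220.5; C: 27.25.
Overall E[X²] = 0.39·72 + 0.31·220.5 + 0.3·27.25 = 104.61.

104.6100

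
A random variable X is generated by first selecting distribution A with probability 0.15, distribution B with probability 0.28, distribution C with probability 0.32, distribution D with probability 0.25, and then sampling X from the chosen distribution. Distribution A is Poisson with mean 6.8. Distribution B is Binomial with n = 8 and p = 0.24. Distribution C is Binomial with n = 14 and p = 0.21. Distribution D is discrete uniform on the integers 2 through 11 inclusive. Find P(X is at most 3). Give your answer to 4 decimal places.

Conditional on each component, P(X ≤ 3): A: 0.0928057; B: 0.899564; C: 0.663414; D: 0.2.
By total probability, P(X ≤ 3) = 0.15·0.0928057 + 0.28·0.899564 + 0.32·0.663414 + 0.25·0.2 = 0.528091.

0.5281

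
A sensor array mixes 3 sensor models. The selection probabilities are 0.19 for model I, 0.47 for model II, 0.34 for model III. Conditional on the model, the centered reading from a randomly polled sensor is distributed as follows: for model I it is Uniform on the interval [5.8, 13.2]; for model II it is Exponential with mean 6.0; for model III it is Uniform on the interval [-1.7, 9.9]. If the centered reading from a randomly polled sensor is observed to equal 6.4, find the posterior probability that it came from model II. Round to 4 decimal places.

0.3290

Likelihoods f(6.4 | ·): I: 0.135135; II: 0.057359; III: 0.0862069.
Posterior ∝ prior × likelihood. Numerator for II: 0.47·0.057359 = 0.0269587.
Normalizing constant: 0.19·0.135135 + 0.47·0.057359 + 0.34·0.0862069 = 0.0819447.
P(II | observation) = 0.0269587 / 0.0819447 = 0.328987.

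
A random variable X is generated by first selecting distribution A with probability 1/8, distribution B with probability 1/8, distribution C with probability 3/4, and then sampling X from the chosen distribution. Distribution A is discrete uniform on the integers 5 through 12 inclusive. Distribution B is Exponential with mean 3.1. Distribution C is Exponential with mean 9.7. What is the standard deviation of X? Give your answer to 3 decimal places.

8.781

Per component, A: μ=8.5, E[X²]=77.5; B: μ=3.1, E[X²]=19.22; C: μ=9.7, E[X²]=188.18.
E[X] = 0.125·8.5 + 0.125·3.1 + 0.75·9.7 = 8.725.
E[X²] = 0.125·77.5 + 0.125·19.22 + 0.75·188.18 = 153.225.
Var(X) = E[X²] − (E[X])² = 153.225 − 76.1256 = 77.0994.
SD(X) = √77.0994 = 8.78062.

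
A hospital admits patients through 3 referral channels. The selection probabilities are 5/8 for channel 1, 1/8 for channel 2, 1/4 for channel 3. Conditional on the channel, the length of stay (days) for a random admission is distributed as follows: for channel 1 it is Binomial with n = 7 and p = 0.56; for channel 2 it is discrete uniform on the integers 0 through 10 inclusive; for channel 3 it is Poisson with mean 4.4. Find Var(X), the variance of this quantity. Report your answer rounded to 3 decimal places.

Per component, 1: μ=3.92, E[X²]=17.0912; 2: μ=5, E[X²]=35; 3: μ=4.4, E[X²]=23.76.
E[X] = 0.625·3.92 + 0.125·5 + 0.25·4.4 = 4.175.
E[X²] = 0.625·17.0912 + 0.125·35 + 0.25·23.76 = 20.997.
Var(X) = E[X²] − (E[X])² = 20.997 − 17.4306 = 3.56637.

3.566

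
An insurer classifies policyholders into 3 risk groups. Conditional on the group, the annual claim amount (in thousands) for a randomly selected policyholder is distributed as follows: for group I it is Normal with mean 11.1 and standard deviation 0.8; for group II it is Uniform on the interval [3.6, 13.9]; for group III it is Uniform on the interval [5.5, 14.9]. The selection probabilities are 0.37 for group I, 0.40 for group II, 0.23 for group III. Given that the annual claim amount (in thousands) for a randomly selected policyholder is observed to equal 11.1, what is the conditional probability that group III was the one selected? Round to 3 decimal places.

0.099

Likelihoods f(11.1 | ·): I: 0.498678; II: 0.0970874; III: 0.106383.
Posterior ∝ prior × likelihood. Numerator for III: 0.23·0.106383 = 0.0244681.
Normalizing constant: 0.37·0.498678 + 0.4·0.0970874 + 0.23·0.106383 = 0.247814.
P(III | observation) = 0.0244681 / 0.247814 = 0.0987357.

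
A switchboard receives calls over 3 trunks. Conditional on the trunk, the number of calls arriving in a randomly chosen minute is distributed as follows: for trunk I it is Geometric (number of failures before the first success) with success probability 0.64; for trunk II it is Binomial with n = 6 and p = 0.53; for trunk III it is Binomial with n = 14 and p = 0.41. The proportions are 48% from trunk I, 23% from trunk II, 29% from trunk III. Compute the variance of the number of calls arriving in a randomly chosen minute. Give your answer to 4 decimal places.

6.6727

Per component, I: μ=0.5625, E[X²]=1.19531; II: μ=3.18, E[X²]=11.607; III: μ=5.74, E[X²]=36.3342.
E[X] = 0.48·0.5625 + 0.23·3.18 + 0.29·5.74 = 2.666.
E[X²] = 0.48·1.19531 + 0.23·11.607 + 0.29·36.3342 = 13.7803.
Var(X) = E[X²] − (E[X])² = 13.7803 − 7.10756 = 6.67272.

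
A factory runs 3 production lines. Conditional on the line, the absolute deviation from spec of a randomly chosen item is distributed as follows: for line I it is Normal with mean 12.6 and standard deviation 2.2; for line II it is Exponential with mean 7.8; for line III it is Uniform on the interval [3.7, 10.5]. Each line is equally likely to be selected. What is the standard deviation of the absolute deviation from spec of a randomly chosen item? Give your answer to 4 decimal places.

Per component, I: μ=12.6, E[X²]=163.6; II: μ=7.8, E[X²]=121.68; III: μ=7.1, E[X²]=54.2633.
E[X] = 0.333333·12.6 + 0.333333·7.8 + 0.333333·7.1 = 9.16667.
E[X²] = 0.333333·163.6 + 0.333333·121.68 + 0.333333·54.2633 = 113.181.
Var(X) = E[X²] − (E[X])² = 113.181 − 84.0278 = 29.1533.
SD(X) = √29.1533 = 5.39938.

5.3994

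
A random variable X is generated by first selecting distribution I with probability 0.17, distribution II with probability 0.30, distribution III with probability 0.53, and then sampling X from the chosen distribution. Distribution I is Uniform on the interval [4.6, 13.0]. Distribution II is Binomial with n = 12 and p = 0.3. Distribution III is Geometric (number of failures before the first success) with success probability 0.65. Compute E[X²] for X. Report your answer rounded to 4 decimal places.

For each component E[X²] = Var + (mean)², giving I: 83.32; II: 15.48; III: 1.11834.
Overall E[X²] = 0.17·83.32 + 0.3·15.48 + 0.53·1.11834 = 19.4011.

19.4011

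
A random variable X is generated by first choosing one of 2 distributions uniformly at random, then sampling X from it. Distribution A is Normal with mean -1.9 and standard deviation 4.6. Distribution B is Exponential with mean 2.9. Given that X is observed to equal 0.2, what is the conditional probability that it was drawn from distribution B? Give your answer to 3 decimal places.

0.805

Likelihoods f(0.2 | ·): A: 0.0781441; B: 0.321848.
Posterior ∝ prior × likelihood. Numerator for B: 0.5·0.321848 = 0.160924.
Normalizing constant: 0.5·0.0781441 + 0.5·0.321848 = 0.199996.
P(B | observation) = 0.160924 / 0.199996 = 0.804636.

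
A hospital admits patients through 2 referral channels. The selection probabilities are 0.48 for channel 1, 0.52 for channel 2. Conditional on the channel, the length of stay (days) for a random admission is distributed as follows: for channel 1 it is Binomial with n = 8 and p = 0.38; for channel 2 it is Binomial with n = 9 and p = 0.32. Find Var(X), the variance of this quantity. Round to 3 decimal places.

1.929

Per component, 1: μ=3.04, E[X²]=11.1264; 2: μ=2.88, E[X²]=10.2528.
E[X] = 0.48·3.04 + 0.52·2.88 = 2.9568.
E[X²] = 0.48·11.1264 + 0.52·10.2528 = 10.6721.
Var(X) = E[X²] − (E[X])² = 10.6721 − 8.74267 = 1.92946.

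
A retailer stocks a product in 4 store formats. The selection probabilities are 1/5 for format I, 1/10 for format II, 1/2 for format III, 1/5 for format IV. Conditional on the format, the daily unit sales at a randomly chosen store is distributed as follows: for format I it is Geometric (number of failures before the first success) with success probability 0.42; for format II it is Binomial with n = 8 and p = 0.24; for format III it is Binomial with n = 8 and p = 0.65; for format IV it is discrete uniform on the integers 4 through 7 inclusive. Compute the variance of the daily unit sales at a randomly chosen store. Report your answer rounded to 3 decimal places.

Per component, I: μ=1.38095, E[X²]=5.19501; II: μ=1.92, E[X²]=5.1456; III: μ=5.2, E[X²]=28.86; IV: μ=5.5, E[X²]=31.5.
E[X] = 0.2·1.38095 + 0.1·1.92 + 0.5·5.2 + 0.2·5.5 = 4.16819.
E[X²] = 0.2·5.19501 + 0.1·5.1456 + 0.5·28.86 + 0.2·31.5 = 22.2836.
Var(X) = E[X²] − (E[X])² = 22.2836 − 17.3738 = 4.90975.

4.910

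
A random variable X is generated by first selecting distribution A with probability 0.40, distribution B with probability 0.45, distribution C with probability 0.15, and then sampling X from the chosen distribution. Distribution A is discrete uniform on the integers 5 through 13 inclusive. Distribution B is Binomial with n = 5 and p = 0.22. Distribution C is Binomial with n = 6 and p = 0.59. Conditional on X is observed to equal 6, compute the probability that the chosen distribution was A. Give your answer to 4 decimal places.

0.8754

Likelihoods P(X=6 | ·): A: 0.111111; B: 0; C: 0.0421805.
Posterior ∝ prior × likelihood. Numerator for A: 0.4·0.111111 = 0.0444444.
Normalizing constant: 0.4·0.111111 + 0.45·0 + 0.15·0.0421805 = 0.0507715.
P(A | observation) = 0.0444444 / 0.0507715 = 0.875381.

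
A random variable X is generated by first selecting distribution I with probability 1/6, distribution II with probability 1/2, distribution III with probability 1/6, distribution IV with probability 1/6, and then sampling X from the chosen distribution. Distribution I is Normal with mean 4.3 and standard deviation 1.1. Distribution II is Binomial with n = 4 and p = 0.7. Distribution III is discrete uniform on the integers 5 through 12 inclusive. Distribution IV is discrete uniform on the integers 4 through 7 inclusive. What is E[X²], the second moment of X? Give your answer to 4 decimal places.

25.7900

For each component E[X²] = Var + (mean)², giving I: 19.7; II: 8.68; III: 77.5; IV: 31.5.
Overall E[X²] = 0.166667·19.7 + 0.5·8.68 + 0.166667·77.5 + 0.166667·31.5 = 25.79.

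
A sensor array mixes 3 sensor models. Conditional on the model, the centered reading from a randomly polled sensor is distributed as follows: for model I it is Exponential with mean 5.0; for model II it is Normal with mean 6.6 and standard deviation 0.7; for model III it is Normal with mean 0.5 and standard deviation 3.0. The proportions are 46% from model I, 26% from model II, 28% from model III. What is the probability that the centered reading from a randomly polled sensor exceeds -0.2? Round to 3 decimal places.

Conditional on each model, P(X > -0.2): I: 1; II: 1; III: 0.592249.
By total probability, P(X > -0.2) = 0.46·1 + 0.26·1 + 0.28·0.592249 = 0.88583.

0.886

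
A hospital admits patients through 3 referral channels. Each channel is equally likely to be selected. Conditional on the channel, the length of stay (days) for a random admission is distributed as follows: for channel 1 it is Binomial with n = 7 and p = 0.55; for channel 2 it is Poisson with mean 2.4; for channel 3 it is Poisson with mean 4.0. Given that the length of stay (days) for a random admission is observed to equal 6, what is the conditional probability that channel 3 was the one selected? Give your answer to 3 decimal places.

Likelihoods P(X=6 | ·): 1: 0.087194; 2: 0.0240784; 3: 0.104196.
Posterior ∝ prior × likelihood. Numerator for 3: 0.333333·0.104196 = 0.0347319.
Normalizing constant: 0.333333·0.087194 + 0.333333·0.0240784 + 0.333333·0.104196 = 0.0718227.
P(3 | observation) = 0.0347319 / 0.0718227 = 0.483578.

0.484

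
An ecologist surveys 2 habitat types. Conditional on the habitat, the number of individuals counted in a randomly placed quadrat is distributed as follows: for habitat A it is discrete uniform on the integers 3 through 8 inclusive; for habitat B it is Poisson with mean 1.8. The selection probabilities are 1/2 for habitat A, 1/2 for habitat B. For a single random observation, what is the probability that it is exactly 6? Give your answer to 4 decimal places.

Conditional on each habitat, P(X = 6): A: 0.166667; B: 0.00780859.
By total probability, P(X = 6) = 0.5·0.166667 + 0.5·0.00780859 = 0.0872376.

0.0872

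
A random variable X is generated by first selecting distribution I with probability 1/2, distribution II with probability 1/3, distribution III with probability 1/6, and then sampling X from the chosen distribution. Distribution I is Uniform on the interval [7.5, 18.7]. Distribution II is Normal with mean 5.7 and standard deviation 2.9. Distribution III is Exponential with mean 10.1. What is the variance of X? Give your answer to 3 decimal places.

35.984

Per component, I: μ=13.1, E[X²]=182.063; II: μ=5.7, E[X²]=40.9; III: μ=10.1, E[X²]=204.02.
E[X] = 0.5·13.1 + 0.333333·5.7 + 0.166667·10.1 = 10.1333.
E[X²] = 0.5·182.063 + 0.333333·40.9 + 0.166667·204.02 = 138.668.
Var(X) = E[X²] − (E[X])² = 138.668 − 102.684 = 35.9839.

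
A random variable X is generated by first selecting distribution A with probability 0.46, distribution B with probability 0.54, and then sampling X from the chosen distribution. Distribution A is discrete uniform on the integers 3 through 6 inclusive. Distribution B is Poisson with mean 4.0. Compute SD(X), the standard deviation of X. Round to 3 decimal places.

Per component, A: μ=4.5, E[X²]=21.5; B: μ=4, E[X²]=20.
E[X] = 0.46·4.5 + 0.54·4 = 4.23.
E[X²] = 0.46·21.5 + 0.54·20 = 20.69.
Var(X) = E[X²] − (E[X])² = 20.69 − 17.8929 = 2.7971.
SD(X) = √2.7971 = 1.67245.

1.672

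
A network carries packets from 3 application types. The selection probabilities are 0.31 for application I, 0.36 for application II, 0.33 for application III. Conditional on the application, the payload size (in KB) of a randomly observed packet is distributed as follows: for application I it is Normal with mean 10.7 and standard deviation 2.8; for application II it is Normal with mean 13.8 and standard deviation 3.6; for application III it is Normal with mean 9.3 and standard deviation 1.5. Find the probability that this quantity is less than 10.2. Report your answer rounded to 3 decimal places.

0.430

Conditional on each application, P(X < 10.2): I: 0.429137; II: 0.158655; III: 0.725747.
By total probability, P(X < 10.2) = 0.31·0.429137 + 0.36·0.158655 + 0.33·0.725747 = 0.429645.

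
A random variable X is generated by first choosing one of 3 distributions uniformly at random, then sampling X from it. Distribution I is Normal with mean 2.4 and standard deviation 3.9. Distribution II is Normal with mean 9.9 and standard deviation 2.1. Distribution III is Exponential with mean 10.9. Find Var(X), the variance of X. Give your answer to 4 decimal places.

60.5322

Per component, I: μ=2.4, E[X²]=20.97; II: μ=9.9, E[X²]=102.42; III: μ=10.9, E[X²]=237.62.
E[X] = 0.333333·2.4 + 0.333333·9.9 + 0.333333·10.9 = 7.73333.
E[X²] = 0.333333·20.97 + 0.333333·102.42 + 0.333333·237.62 = 120.337.
Var(X) = E[X²] − (E[X])² = 120.337 − 59.8044 = 60.5322.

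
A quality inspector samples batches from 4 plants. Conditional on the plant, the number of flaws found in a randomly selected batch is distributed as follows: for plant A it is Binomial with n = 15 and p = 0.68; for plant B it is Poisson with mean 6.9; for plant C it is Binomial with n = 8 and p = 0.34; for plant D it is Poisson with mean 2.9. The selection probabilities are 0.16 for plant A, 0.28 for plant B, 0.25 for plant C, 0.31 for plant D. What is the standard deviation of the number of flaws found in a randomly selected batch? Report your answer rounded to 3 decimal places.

Per component, A: μ=10.2, E[X²]=107.304; B: μ=6.9, E[X²]=54.51; C: μ=2.72, E[X²]=9.1936; D: μ=2.9, E[X²]=11.31.
E[X] = 0.16·10.2 + 0.28·6.9 + 0.25·2.72 + 0.31·2.9 = 5.143.
E[X²] = 0.16·107.304 + 0.28·54.51 + 0.25·9.1936 + 0.31·11.31 = 38.2359.
Var(X) = E[X²] − (E[X])² = 38.2359 − 26.4504 = 11.7855.
SD(X) = √11.7855 = 3.433.

3.433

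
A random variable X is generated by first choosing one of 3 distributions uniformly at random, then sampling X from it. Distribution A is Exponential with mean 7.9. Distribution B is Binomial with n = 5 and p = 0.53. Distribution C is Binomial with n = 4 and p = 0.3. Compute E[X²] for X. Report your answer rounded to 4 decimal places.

45.1227

For each component E[X²] = Var + (mean)², giving A: 124.82; B: 8.268; C: 2.28.
Overall E[X²] = 0.333333·124.82 + 0.333333·8.268 + 0.333333·2.28 = 45.1227.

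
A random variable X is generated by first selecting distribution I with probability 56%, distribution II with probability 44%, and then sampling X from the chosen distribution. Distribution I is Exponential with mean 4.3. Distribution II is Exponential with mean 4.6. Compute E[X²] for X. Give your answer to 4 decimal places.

39.3296

For each component E[X²] = Var + (mean)², giving I: 36.98; II: 42.32.
Overall E[X²] = 0.56·36.98 + 0.44·42.32 = 39.3296.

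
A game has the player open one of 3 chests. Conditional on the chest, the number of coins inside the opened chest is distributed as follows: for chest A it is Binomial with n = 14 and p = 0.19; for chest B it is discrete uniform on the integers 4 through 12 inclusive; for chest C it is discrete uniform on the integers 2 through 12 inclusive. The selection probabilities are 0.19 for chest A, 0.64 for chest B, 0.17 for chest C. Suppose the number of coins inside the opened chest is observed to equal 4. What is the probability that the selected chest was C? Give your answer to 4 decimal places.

0.1324

Likelihoods P(X=4 | ·): A: 0.158598; B: 0.111111; C: 0.0909091.
Posterior ∝ prior × likelihood. Numerator for C: 0.17·0.0909091 = 0.0154545.
Normalizing constant: 0.19·0.158598 + 0.64·0.111111 + 0.17·0.0909091 = 0.116699.
P(C | observation) = 0.0154545 / 0.116699 = 0.13243.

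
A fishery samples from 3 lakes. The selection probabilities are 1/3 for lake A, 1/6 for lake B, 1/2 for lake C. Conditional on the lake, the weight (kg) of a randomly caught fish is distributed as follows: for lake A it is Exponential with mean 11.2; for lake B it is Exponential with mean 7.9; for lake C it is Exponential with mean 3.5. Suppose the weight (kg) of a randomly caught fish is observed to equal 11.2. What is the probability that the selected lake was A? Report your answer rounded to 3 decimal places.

0.500

Likelihoods f(11.2 | ·): A: 0.0328464; B: 0.0306665; C: 0.0116463.
Posterior ∝ prior × likelihood. Numerator for A: 0.333333·0.0328464 = 0.0109488.
Normalizing constant: 0.333333·0.0328464 + 0.166667·0.0306665 + 0.5·0.0116463 = 0.021883.
P(A | observation) = 0.0109488 / 0.021883 = 0.500332.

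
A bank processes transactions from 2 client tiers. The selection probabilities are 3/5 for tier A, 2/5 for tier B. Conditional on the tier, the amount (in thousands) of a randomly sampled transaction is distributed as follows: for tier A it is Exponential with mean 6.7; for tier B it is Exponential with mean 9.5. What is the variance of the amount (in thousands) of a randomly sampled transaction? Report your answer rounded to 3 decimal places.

64.916

Per component, A: μ=6.7, E[X²]=89.78; B: μ=9.5, E[X²]=180.5.
E[X] = 0.6·6.7 + 0.4·9.5 = 7.82.
E[X²] = 0.6·89.78 + 0.4·180.5 = 126.068.
Var(X) = E[X²] − (E[X])² = 126.068 − 61.1524 = 64.9156.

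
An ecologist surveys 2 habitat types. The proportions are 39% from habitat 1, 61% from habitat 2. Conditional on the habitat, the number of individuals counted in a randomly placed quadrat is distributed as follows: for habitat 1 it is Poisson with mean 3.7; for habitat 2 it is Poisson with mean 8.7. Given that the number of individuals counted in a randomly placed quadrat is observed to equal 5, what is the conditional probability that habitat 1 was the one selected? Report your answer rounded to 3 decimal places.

Likelihoods P(X=5 | ·): 1: 0.142869; 2: 0.0691915.
Posterior ∝ prior × likelihood. Numerator for 1: 0.39·0.142869 = 0.0557189.
Normalizing constant: 0.39·0.142869 + 0.61·0.0691915 = 0.0979257.
P(1 | observation) = 0.0557189 / 0.0979257 = 0.568991.

0.569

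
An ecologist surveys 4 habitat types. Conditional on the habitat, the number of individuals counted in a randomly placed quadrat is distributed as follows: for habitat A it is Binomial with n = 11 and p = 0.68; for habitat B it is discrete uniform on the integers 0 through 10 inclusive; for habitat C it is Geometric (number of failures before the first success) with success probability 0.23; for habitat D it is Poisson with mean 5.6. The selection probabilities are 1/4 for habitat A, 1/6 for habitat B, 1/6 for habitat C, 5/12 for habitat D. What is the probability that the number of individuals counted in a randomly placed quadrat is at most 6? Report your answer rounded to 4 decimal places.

Conditional on each habitat, P(X ≤ 6): A: 0.256322; B: 0.636364; C: 0.839515; D: 0.670258.
By total probability, P(X ≤ 6) = 0.25·0.256322 + 0.166667·0.636364 + 0.166667·0.839515 + 0.416667·0.670258 = 0.589334.

0.5893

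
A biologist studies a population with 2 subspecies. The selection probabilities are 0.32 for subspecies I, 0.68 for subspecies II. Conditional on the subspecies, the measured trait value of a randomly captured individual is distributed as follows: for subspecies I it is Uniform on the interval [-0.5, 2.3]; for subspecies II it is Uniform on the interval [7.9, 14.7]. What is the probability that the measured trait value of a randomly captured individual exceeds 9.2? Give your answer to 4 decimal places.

0.5500

Conditional on each subspecies, P(X > 9.2): I: 0; II: 0.808824.
By total probability, P(X > 9.2) = 0.32·0 + 0.68·0.808824 = 0.55.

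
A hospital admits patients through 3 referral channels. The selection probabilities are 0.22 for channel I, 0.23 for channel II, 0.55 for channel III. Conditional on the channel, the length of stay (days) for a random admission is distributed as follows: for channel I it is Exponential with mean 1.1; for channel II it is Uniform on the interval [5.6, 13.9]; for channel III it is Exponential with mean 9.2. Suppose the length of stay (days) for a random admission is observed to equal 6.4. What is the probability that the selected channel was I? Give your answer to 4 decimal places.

Likelihoods f(6.4 | ·): I: 0.00270273; II: 0.120482; III: 0.0542119.
Posterior ∝ prior × likelihood. Numerator for I: 0.22·0.00270273 = 0.000594601.
Normalizing constant: 0.22·0.00270273 + 0.23·0.120482 + 0.55·0.0542119 = 0.058122.
P(I | observation) = 0.000594601 / 0.058122 = 0.0102302.

0.0102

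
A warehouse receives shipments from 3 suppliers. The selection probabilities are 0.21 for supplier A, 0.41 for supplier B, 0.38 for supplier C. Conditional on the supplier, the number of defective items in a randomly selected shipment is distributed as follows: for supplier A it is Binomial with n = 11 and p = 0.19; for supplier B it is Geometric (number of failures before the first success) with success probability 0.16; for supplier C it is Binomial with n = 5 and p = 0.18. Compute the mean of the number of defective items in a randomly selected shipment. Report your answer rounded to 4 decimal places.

2.9334

Component means — A: 2.09; B: 5.25; C: 0.9.
E[X] = 0.21·2.09 + 0.41·5.25 + 0.38·0.9 = 2.9334.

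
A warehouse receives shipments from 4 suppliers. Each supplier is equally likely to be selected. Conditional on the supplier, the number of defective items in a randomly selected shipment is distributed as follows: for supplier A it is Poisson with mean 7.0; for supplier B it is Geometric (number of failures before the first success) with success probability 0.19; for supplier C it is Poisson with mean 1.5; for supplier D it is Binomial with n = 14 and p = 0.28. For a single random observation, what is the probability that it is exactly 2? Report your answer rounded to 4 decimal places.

Conditional on each supplier, P(X = 2): A: 0.0223411; B: 0.124659; C: 0.251021; D: 0.138467.
By total probability, P(X = 2) = 0.25·0.0223411 + 0.25·0.124659 + 0.25·0.251021 + 0.25·0.138467 = 0.134122.

0.1341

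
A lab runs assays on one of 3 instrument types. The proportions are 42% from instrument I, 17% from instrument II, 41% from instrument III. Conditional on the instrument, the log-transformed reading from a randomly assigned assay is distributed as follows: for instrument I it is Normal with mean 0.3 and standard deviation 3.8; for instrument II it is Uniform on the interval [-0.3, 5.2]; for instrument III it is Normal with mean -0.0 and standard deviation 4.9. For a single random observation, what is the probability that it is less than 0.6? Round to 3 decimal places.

Conditional on each instrument, P(X < 0.6): I: 0.531463; II: 0.163636; III: 0.548728.
By total probability, P(X < 0.6) = 0.42·0.531463 + 0.17·0.163636 + 0.41·0.548728 = 0.476011.

0.476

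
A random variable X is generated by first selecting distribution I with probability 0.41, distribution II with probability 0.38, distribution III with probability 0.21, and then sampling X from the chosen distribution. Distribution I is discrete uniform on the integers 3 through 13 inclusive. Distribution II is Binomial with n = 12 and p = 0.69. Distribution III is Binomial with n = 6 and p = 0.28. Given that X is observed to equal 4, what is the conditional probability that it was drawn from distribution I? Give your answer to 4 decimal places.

0.7316

Likelihoods P(X=4 | ·): I: 0.0909091; II: 0.00956963; III: 0.0477957.
Posterior ∝ prior × likelihood. Numerator for I: 0.41·0.0909091 = 0.0372727.
Normalizing constant: 0.41·0.0909091 + 0.38·0.00956963 + 0.21·0.0477957 = 0.0509463.
P(I | observation) = 0.0372727 / 0.0509463 = 0.731609.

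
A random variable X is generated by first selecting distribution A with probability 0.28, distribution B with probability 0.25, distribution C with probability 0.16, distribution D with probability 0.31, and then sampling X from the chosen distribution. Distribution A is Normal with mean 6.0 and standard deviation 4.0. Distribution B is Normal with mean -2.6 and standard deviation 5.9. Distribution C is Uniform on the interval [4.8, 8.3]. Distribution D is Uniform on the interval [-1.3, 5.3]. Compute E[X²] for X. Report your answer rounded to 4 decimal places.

34.3455

For each component E[X²] = Var + (mean)², giving A: 52; B: 41.57; C: 43.9233; D: 7.63.
Overall E[X²] = 0.28·52 + 0.25·41.57 + 0.16·43.9233 + 0.31·7.63 = 34.3455.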